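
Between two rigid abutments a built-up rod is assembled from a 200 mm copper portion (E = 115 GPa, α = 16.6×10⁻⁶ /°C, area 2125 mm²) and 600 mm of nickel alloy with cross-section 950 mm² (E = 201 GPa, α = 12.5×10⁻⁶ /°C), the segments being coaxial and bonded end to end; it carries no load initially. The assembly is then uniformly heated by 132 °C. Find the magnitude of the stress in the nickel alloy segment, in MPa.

With the walls removed the bar would change length by δ_free = Σ αᵢΔT Lᵢ = 16.6×10⁻⁶×132×200 + 12.5×10⁻⁶×132×600 = 1.428 mm.
The walls prevent any net length change, so an axial force P (same in every segment) develops. Compatibility: P · Σ Lᵢ/(AᵢEᵢ) = δ_free.
Σ Lᵢ/(AᵢEᵢ) = 200/(2125×115×10³) + 600/(950×201×10³) = 3.961×10⁻⁶ mm/N.
So P = 1.428 / 3.961×10⁻⁶ = 360.6 kN, compressive.
σ_{nickel alloy} = P / A = 360600 / 950 = 379.6 MPa.

σ ≈ 380 MPa (compressive)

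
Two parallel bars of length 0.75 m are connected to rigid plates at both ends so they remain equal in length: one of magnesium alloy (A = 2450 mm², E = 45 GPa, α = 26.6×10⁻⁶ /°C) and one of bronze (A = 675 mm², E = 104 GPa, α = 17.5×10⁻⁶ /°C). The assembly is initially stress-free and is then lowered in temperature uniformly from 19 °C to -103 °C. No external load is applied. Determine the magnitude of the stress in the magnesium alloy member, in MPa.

σ ≈ 19.4 MPa (tensile)

Both members must finish at the same length. With the larger α, the magnesium alloy tends to over-contract; the plates restrain it, putting the magnesium alloy in tension and the bronze in compression. With no external load the two internal forces are equal and opposite, magnitude P.
Equating the net (thermal + elastic) strains gives |α₁ − α₂|·ΔT = P·[1/(A₁E₁) + 1/(A₂E₂)].
|α₁ − α₂|·ΔT = 9.1×10⁻⁶ × 122 = 0.00111.
1/(A₁E₁) + 1/(A₂E₂) = 1/(2450×45×10³) + 1/(675×104×10³) = 2.332×10⁻⁸ N⁻¹.
P = 0.00111 / 2.332×10⁻⁸ = 47620 N = 47.62 kN.
σ_{magnesium alloy} = P/A₁ = 47620/2450 = 19.44 MPa, tensile.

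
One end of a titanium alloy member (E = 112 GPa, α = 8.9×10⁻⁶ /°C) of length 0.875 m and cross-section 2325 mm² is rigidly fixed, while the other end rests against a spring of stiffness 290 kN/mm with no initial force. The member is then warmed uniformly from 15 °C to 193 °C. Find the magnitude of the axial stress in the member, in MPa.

If the spring were absent the member would lengthen by αΔT L = 8.9×10⁻⁶ × 178 × 875 = 1.386 mm.
With a force P in the spring, the elastic change of the member is PL/(AE) and that of the spring is P/k; compatibility requires their sum to equal δ_free.
So P = δ_free / [L/(AE) + 1/k] = 1.386 / [ 875/(2325×112×10³) + 1/(290×10³) ].
P = 1.386 / 6.808×10⁻⁶ = 203600 N.
σ = P/A = 203600/2325 = 87.57 MPa.

σ ≈ 87.6 MPa (compressive)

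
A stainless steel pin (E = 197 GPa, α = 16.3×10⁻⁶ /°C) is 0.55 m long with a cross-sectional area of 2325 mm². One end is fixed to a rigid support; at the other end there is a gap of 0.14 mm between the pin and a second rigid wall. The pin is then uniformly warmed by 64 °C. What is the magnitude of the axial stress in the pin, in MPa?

σ ≈ 155 MPa (compressive)

Unrestrained expansion: δ_free = αΔT L = 16.3×10⁻⁶ × 64 × 550 = 0.5738 mm.
This exceeds the 0.14 mm gap, so the wall pushes back. The portion of expansion that must be recovered elastically is δ_free − gap = 0.5738 − 0.14 = 0.4338 mm.
Compatibility: PL/(AE) = 0.4338 mm, so σ = P/A = E × (0.4338/550) = 155.4 MPa.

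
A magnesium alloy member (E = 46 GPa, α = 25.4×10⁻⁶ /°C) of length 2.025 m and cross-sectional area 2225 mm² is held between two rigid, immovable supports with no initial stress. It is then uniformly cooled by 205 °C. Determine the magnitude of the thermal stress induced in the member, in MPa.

Because both ends are immovable the net strain is zero, and the suppressed thermal strain is αΔT = 25.4×10⁻⁶ × 205 = 5207×10⁻⁶.
The stress required to suppress this strain is σ = Eε = 46×10³ × 5207×10⁻⁶ = 239.5 MPa, tensile since the member is trying to contract.

σ ≈ 240 MPa (tensile)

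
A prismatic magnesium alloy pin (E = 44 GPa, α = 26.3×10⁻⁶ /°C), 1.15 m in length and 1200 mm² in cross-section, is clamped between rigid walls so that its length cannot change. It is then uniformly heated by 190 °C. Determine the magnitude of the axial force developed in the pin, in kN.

Full restraint means ε = 0, so the stress is σ = EαΔT = 44×10³ × 26.3×10⁻⁶ × 190 = 219.9 MPa.
Axial force P = σA = 219.9 × 1200 = 263800 N = 263.8 kN, compressive.

P ≈ 264 kN (compressive)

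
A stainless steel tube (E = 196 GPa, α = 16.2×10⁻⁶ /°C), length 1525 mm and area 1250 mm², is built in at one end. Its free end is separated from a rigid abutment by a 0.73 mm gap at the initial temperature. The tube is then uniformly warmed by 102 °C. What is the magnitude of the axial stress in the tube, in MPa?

σ ≈ 230 MPa (compressive)

If the wall were absent the tube would grow by αΔT L = 16.2×10⁻⁶ × 102 × 1525 = 2.52 mm.
After closing the 0.73 mm clearance, 2.52 − 0.73 = 1.79 mm of expansion remains to be suppressed by the wall.
That suppressed elongation corresponds to σ = E·Δ/L = 196×10³ × 1.79/1525 = 230 MPa.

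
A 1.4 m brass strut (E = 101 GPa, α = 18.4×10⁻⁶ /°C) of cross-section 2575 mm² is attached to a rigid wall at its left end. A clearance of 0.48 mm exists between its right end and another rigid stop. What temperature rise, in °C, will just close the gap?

ΔT ≈ 18.6 °C

The gap closes when αΔT L = 0.48 mm, since the strut is still unstressed at that instant.
So ΔT = g/(αL) = 0.48/(18.4×10⁻⁶ × 1400) = 18.63 °C.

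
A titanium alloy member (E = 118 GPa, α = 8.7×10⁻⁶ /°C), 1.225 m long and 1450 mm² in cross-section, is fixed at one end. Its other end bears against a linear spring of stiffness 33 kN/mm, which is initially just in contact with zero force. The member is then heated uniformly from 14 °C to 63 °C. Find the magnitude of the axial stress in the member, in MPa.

Free thermal expansion: δ_free = αΔT L = 8.7×10⁻⁶ × 49 × 1225 = 0.5222 mm.
Let P be the compressive force at the spring. The member shortens elastically by PL/(AE) and the spring compresses by P/k; together these equal δ_free.
P [ L/(AE) + 1/k ] = δ_free → P [ 1225/(1450×118×10³) + 1/(33×10³) ] = 0.5222.
P = 0.5222 / 3.746×10⁻⁵ = 13940 N.
σ = P/A = 13940/1450 = 9.614 MPa.

σ ≈ 9.61 MPa (compressive)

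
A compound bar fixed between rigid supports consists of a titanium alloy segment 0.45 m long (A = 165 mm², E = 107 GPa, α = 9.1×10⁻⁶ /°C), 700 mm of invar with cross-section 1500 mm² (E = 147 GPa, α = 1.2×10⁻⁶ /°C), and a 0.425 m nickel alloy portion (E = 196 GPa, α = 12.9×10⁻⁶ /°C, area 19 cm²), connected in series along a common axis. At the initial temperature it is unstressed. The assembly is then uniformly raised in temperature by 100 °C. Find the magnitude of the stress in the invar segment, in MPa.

If the supports were absent, the total length change would be Σ αᵢΔT Lᵢ = 9.1×10⁻⁶×100×450 + 1.2×10⁻⁶×100×700 + 12.9×10⁻⁶×100×425 = 1.042 mm.
The rigid supports impose zero overall length change; the single axial force P common to all segments must satisfy P Σ Lᵢ/(AᵢEᵢ) = δ_free.
The series flexibility is Σ Lᵢ/(AᵢEᵢ) = 450/(165×107×10³) + 700/(1500×147×10³) + 425/(1900×196×10³) = 2.98×10⁻⁵ mm/N.
Hence P = δ_free / Σ(L/AE) = 1.042/2.98×10⁻⁵ = 34.95 kN (compressive).
σ_{invar} = P / A = 34950 / 1500 = 23.3 MPa.

σ ≈ 23.3 MPa (compressive)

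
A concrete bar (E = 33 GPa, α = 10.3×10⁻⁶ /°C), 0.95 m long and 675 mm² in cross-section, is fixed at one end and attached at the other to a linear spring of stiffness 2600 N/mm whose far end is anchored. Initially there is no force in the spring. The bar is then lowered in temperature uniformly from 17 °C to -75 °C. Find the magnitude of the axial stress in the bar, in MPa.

The unrestrained thermal change is αΔT L = 10.3×10⁻⁶ × 92 × 950 = 0.9002 mm.
With a force P in the spring, the elastic change of the bar is PL/(AE) and that of the spring is P/k; compatibility requires their sum to equal δ_free.
P [ L/(AE) + 1/k ] = δ_free → P [ 950/(675×33×10³) + 1/(2600) ] = 0.9002.
P = 0.9002 / 0.0004273 = 2107 N.
σ = P/A = 2107/675 = 3.121 MPa.

σ ≈ 3.12 MPa (tensile)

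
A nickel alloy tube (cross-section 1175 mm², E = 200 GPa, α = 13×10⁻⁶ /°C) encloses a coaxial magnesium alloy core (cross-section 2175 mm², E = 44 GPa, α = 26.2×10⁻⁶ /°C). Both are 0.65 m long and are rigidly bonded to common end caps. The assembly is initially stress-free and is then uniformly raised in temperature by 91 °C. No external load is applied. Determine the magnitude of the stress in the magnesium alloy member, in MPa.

σ ≈ 37.6 MPa (compressive)

The magnesium alloy has the larger α, so on heating it would change length more than the nickel alloy if both were free. The rigid plates force a common final length, so the magnesium alloy is put into compression and the nickel alloy into tension, with equal and opposite forces P (no external load).
Compatibility of the two members (thermal + elastic change equal): (α₁ − α₂)ΔT = P·[1/(A₁E₁) + 1/(A₂E₂)].
|α₁ − α₂|·ΔT = 13.2×10⁻⁶ × 91 = 0.001201.
1/(A₁E₁) + 1/(A₂E₂) = 1/(1175×200×10³) + 1/(2175×44×10³) = 1.47×10⁻⁸ N⁻¹.
P = 0.001201 / 1.47×10⁻⁸ = 81690 N = 81.69 kN.
σ_{magnesium alloy} = P/A₂ = 81690/2175 = 37.56 MPa, compressive.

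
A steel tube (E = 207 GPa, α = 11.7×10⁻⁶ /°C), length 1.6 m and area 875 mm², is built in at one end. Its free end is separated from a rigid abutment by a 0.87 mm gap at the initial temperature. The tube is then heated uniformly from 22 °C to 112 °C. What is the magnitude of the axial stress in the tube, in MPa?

Unrestrained expansion: δ_free = αΔT L = 11.7×10⁻⁶ × 90 × 1600 = 1.685 mm.
After closing the 0.87 mm clearance, 1.685 − 0.87 = 0.8148 mm of expansion remains to be suppressed by the wall.
So σ = E(δ_free − g)/L = 207×10³ × 0.8148/1600 = 105.4 MPa.

σ ≈ 105 MPa (compressive)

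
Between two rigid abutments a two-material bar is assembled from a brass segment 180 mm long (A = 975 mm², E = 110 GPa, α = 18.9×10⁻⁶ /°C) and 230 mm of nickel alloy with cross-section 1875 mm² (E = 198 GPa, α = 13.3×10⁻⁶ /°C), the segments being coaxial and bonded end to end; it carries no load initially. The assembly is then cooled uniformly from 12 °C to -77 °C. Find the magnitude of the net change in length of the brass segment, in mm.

With the walls removed the bar would change length by δ_free = Σ αᵢΔT Lᵢ = 18.9×10⁻⁶×89×180 + 13.3×10⁻⁶×89×230 = 0.575 mm.
The walls prevent any net length change, so an axial force P (same in every segment) develops. Compatibility: P · Σ Lᵢ/(AᵢEᵢ) = δ_free.
The series flexibility is Σ Lᵢ/(AᵢEᵢ) = 180/(975×110×10³) + 230/(1875×198×10³) = 2.298×10⁻⁶ mm/N.
P = 0.575 / 2.298×10⁻⁶ = 250200 N = 250.2 kN, tensile.
For the brass segment, free thermal change = 18.9×10⁻⁶×89×180 = 0.3028 mm and elastic change from P = 250200×180/(975×110×10³) = 0.42 mm; these oppose, so the net change is 0.117 mm (segment lengthens).

|ΔL| ≈ 0.117 mm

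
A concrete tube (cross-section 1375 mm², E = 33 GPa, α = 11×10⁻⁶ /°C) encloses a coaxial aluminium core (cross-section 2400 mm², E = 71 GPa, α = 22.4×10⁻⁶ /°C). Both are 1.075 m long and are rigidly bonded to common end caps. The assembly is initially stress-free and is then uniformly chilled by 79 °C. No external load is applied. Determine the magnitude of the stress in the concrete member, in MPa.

σ ≈ 23.5 MPa (compressive)

The aluminium has the larger α, so on cooling it would change length more than the concrete if both were free. The rigid plates force a common final length, so the aluminium is put into tension and the concrete into compression, with equal and opposite forces P (no external load).
Setting the final lengths equal and cancelling L: (α₁ − α₂)ΔT = P/(A₁E₁) + P/(A₂E₂).
|α₁ − α₂|·ΔT = 11.4×10⁻⁶ × 79 = 0.0009006.
1/(A₁E₁) + 1/(A₂E₂) = 1/(1375×33×10³) + 1/(2400×71×10³) = 2.791×10⁻⁸ N⁻¹.
So P = 0.0009006 / 2.791×10⁻⁸ = 32.27 kN.
σ_{concrete} = P/A₁ = 32270/1375 = 23.47 MPa, compressive.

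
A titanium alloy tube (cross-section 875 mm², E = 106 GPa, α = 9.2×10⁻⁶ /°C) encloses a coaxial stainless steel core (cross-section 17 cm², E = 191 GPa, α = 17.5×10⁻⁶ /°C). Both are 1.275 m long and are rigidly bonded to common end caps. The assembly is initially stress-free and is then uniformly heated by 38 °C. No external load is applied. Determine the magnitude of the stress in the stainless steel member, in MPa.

The stainless steel has the larger α, so on heating it would change length more than the titanium alloy if both were free. The rigid plates force a common final length, so the stainless steel is put into compression and the titanium alloy into tension, with equal and opposite forces P (no external load).
Compatibility of the two members (thermal + elastic change equal): (α₁ − α₂)ΔT = P·[1/(A₁E₁) + 1/(A₂E₂)].
|α₁ − α₂|·ΔT = 8.3×10⁻⁶ × 38 = 0.0003154.
1/(A₁E₁) + 1/(A₂E₂) = 1/(875×106×10³) + 1/(1700×191×10³) = 1.386×10⁻⁸ N⁻¹.
P = 0.0003154 / 1.386×10⁻⁸ = 22750 N = 22.75 kN.
σ_{stainless steel} = P/A₂ = 22750/1700 = 13.38 MPa, compressive.

σ ≈ 13.4 MPa (compressive)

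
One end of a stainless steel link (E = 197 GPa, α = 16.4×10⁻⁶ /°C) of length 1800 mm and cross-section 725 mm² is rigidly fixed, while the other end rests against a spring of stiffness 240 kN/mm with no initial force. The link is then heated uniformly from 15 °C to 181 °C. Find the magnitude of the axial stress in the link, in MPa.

σ ≈ 403 MPa (compressive)

The unrestrained thermal change is αΔT L = 16.4×10⁻⁶ × 166 × 1800 = 4.9 mm.
With a force P in the spring, the elastic change of the link is PL/(AE) and that of the spring is P/k; compatibility requires their sum to equal δ_free.
So P = δ_free / [L/(AE) + 1/k] = 4.9 / [ 1800/(725×197×10³) + 1/(240×10³) ].
P = 4.9 / 1.677×10⁻⁵ = 292200 N.
σ = P/A = 292200/725 = 403.1 MPa.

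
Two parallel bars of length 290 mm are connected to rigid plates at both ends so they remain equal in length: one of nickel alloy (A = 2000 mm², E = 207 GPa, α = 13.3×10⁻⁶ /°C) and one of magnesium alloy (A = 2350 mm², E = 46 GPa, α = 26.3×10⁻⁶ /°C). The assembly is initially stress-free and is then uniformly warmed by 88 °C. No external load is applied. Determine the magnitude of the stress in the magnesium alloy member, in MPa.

Both members must finish at the same length. With the larger α, the magnesium alloy tends to over-expand; the plates restrain it, putting the magnesium alloy in compression and the nickel alloy in tension. With no external load the two internal forces are equal and opposite, magnitude P.
Equating the net (thermal + elastic) strains gives |α₁ − α₂|·ΔT = P·[1/(A₁E₁) + 1/(A₂E₂)].
|α₁ − α₂|·ΔT = 13×10⁻⁶ × 88 = 0.001144.
1/(A₁E₁) + 1/(A₂E₂) = 1/(2000×207×10³) + 1/(2350×46×10³) = 1.167×10⁻⁸ N⁻¹.
P = 0.001144 / 1.167×10⁻⁸ = 98060 N = 98.06 kN.
σ_{magnesium alloy} = P/A₂ = 98060/2350 = 41.73 MPa, compressive.

σ ≈ 41.7 MPa (compressive)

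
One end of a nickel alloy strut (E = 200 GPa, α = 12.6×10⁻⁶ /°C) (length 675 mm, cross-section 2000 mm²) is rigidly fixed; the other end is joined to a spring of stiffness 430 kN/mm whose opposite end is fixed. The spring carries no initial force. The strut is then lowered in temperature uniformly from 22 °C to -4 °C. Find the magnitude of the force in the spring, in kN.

If the spring were absent the strut would shorten by αΔT L = 12.6×10⁻⁶ × 26 × 675 = 0.2211 mm.
With a force P in the spring, the elastic change of the strut is PL/(AE) and that of the spring is P/k; compatibility requires their sum to equal δ_free.
So P = δ_free / [L/(AE) + 1/k] = 0.2211 / [ 675/(2000×200×10³) + 1/(430×10³) ].
P = 0.2211 / 4.013×10⁻⁶ = 55100 N.

P ≈ 55.1 kN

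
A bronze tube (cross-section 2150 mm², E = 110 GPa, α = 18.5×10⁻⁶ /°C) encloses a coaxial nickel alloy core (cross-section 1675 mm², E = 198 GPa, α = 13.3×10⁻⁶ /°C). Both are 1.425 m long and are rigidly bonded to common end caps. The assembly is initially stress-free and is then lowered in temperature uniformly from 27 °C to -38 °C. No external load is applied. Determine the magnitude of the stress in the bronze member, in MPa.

Equilibrium of a rigid end plate with no external load gives equal and opposite internal forces ±P in the two members. Since α_{bronze} > α_{nickel alloy}, cooling drives the bronze into tension and the nickel alloy into compression.
Equating the net (thermal + elastic) strains gives |α₁ − α₂|·ΔT = P·[1/(A₁E₁) + 1/(A₂E₂)].
|α₁ − α₂|·ΔT = 5.2×10⁻⁶ × 65 = 0.000338.
1/(A₁E₁) + 1/(A₂E₂) = 1/(2150×110×10³) + 1/(1675×198×10³) = 7.244×10⁻⁹ N⁻¹.
P = 0.000338 / 7.244×10⁻⁹ = 46660 N = 46.66 kN.
σ_{bronze} = P/A₁ = 46660/2150 = 21.7 MPa, tensile.

σ ≈ 21.7 MPa (tensile)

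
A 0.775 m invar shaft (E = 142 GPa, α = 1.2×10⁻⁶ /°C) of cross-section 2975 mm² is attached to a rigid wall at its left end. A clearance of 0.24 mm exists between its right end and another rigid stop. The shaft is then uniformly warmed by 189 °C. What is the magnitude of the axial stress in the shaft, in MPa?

Unrestrained expansion: δ_free = αΔT L = 1.2×10⁻⁶ × 189 × 775 = 0.1758 mm.
Since δ_free = 0.176 mm is less than the 0.24 mm gap, the shaft never touches the wall. No axial force develops.

σ ≈ 0 MPa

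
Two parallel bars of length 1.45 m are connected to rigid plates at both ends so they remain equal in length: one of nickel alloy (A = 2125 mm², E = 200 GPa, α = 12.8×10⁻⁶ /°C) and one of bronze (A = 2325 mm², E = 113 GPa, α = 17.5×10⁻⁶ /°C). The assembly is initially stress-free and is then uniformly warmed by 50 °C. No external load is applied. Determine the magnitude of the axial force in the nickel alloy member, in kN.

P ≈ 38.2 kN (tensile in the nickel alloy)

Both members must finish at the same length. With the larger α, the bronze tends to over-expand; the plates restrain it, putting the bronze in compression and the nickel alloy in tension. With no external load the two internal forces are equal and opposite, magnitude P.
Compatibility of the two members (thermal + elastic change equal): (α₁ − α₂)ΔT = P·[1/(A₁E₁) + 1/(A₂E₂)].
|α₁ − α₂|·ΔT = 4.7×10⁻⁶ × 50 = 0.000235.
1/(A₁E₁) + 1/(A₂E₂) = 1/(2125×200×10³) + 1/(2325×113×10³) = 6.159×10⁻⁹ N⁻¹.
So P = 0.000235 / 6.159×10⁻⁹ = 38.15 kN.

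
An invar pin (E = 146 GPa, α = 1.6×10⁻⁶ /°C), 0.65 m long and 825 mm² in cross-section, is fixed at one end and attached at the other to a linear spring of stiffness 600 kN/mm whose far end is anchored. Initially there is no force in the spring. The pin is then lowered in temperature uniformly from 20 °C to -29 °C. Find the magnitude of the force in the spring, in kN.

P ≈ 7.21 kN

If the spring were absent the pin would shorten by αΔT L = 1.6×10⁻⁶ × 49 × 650 = 0.05096 mm.
With a force P in the spring, the elastic change of the pin is PL/(AE) and that of the spring is P/k; compatibility requires their sum to equal δ_free.
So P = δ_free / [L/(AE) + 1/k] = 0.05096 / [ 650/(825×146×10³) + 1/(600×10³) ].
P = 0.05096 / 7.063×10⁻⁶ = 7215 N.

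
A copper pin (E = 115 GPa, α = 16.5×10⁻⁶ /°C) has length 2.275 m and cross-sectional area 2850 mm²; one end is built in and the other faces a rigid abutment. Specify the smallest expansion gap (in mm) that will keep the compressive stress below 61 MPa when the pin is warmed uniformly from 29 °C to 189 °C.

Free expansion if unrestrained: δ_free = αΔT L = 16.5×10⁻⁶ × 160 × 2275 = 6.006 mm.
At the allowable stress the elastic shortening the wall may impose is σL/E = 61 × 2275 / (115×10³) = 1.207 mm.
The gap must absorb the remainder: g_min = 6.006 − 1.207 = 4.799 mm.

g ≈ 4.8 mm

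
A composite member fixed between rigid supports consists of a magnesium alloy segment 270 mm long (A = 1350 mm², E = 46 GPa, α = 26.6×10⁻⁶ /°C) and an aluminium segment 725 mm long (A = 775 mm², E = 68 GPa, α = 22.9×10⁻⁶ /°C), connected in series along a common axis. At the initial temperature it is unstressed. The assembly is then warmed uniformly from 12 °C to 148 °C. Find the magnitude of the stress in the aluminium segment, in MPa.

If the supports were absent, the total length change would be Σ αᵢΔT Lᵢ = 26.6×10⁻⁶×136×270 + 22.9×10⁻⁶×136×725 = 3.235 mm.
The walls prevent any net length change, so an axial force P (same in every segment) develops. Compatibility: P · Σ Lᵢ/(AᵢEᵢ) = δ_free.
The series flexibility is Σ Lᵢ/(AᵢEᵢ) = 270/(1350×46×10³) + 725/(775×68×10³) = 1.81×10⁻⁵ mm/N.
P = 3.235 / 1.81×10⁻⁵ = 178700 N = 178.7 kN, compressive.
σ_{aluminium} = P / A = 178700 / 775 = 230.5 MPa.

σ ≈ 231 MPa (compressive)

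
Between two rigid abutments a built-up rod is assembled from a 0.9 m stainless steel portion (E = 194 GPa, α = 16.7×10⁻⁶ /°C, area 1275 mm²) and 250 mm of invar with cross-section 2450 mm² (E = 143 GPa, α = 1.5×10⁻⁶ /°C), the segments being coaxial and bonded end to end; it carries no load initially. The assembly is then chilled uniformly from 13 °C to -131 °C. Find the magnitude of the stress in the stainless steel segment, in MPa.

σ ≈ 400 MPa (tensile)

If the supports were absent, the total length change would be Σ αᵢΔT Lᵢ = 16.7×10⁻⁶×144×900 + 1.5×10⁻⁶×144×250 = 2.218 mm.
The walls prevent any net length change, so an axial force P (same in every segment) develops. Compatibility: P · Σ Lᵢ/(AᵢEᵢ) = δ_free.
Σ Lᵢ/(AᵢEᵢ) = 900/(1275×194×10³) + 250/(2450×143×10³) = 4.352×10⁻⁶ mm/N.
So P = 2.218 / 4.352×10⁻⁶ = 509.7 kN, tensile.
σ_{stainless steel} = P / A = 509700 / 1275 = 399.8 MPa.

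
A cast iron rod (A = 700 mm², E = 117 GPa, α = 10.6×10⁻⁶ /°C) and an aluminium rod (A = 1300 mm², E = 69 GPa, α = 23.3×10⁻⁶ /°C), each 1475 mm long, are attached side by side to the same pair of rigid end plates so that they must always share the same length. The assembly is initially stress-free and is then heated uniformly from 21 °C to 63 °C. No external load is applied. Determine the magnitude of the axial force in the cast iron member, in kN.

Equilibrium of a rigid end plate with no external load gives equal and opposite internal forces ±P in the two members. Since α_{aluminium} > α_{cast iron}, heating drives the aluminium into compression and the cast iron into tension.
Setting the final lengths equal and cancelling L: (α₁ − α₂)ΔT = P/(A₁E₁) + P/(A₂E₂).
|α₁ − α₂|·ΔT = 12.7×10⁻⁶ × 42 = 0.0005334.
1/(A₁E₁) + 1/(A₂E₂) = 1/(700×117×10³) + 1/(1300×69×10³) = 2.336×10⁻⁸ N⁻¹.
So P = 0.0005334 / 2.336×10⁻⁸ = 22.84 kN.

P ≈ 22.8 kN (tensile in the cast iron)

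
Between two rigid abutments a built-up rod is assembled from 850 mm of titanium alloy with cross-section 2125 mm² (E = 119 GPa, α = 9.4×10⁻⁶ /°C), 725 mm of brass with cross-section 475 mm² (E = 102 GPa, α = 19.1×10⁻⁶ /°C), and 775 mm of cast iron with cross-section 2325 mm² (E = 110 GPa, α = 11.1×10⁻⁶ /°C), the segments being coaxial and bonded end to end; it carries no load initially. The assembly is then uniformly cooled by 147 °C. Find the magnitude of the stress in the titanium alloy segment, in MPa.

σ ≈ 98.6 MPa (tensile)

Free thermal contraction of the whole bar: Σ αᵢΔT Lᵢ = 9.4×10⁻⁶×147×850 + 19.1×10⁻⁶×147×725 + 11.1×10⁻⁶×147×775 = 4.475 mm.
The walls prevent any net length change, so an axial force P (same in every segment) develops. Compatibility: P · Σ Lᵢ/(AᵢEᵢ) = δ_free.
Σ Lᵢ/(AᵢEᵢ) = 850/(2125×119×10³) + 725/(475×102×10³) + 775/(2325×110×10³) = 2.136×10⁻⁵ mm/N.
So P = 4.475 / 2.136×10⁻⁵ = 209.5 kN, tensile.
σ_{titanium alloy} = P / A = 209500 / 2125 = 98.6 MPa.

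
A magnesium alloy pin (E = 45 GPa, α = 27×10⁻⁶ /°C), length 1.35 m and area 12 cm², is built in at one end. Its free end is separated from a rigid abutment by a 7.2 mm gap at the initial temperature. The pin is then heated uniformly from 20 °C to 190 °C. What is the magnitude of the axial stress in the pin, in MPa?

Unrestrained expansion: δ_free = αΔT L = 27×10⁻⁶ × 170 × 1350 = 6.196 mm.
Since δ_free = 6.2 mm is less than the 7.2 mm gap, the pin never touches the wall. No axial force develops.

σ ≈ 0 MPa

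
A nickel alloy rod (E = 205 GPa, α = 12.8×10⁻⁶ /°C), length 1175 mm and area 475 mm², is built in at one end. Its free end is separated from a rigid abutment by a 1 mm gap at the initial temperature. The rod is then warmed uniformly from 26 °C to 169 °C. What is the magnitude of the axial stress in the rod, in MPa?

σ ≈ 201 MPa (compressive)

If the wall were absent the rod would grow by αΔT L = 12.8×10⁻⁶ × 143 × 1175 = 2.151 mm.
This exceeds the 1 mm gap, so the wall pushes back. The portion of expansion that must be recovered elastically is δ_free − gap = 2.151 − 1 = 1.151 mm.
So σ = E(δ_free − g)/L = 205×10³ × 1.151/1175 = 200.8 MPa.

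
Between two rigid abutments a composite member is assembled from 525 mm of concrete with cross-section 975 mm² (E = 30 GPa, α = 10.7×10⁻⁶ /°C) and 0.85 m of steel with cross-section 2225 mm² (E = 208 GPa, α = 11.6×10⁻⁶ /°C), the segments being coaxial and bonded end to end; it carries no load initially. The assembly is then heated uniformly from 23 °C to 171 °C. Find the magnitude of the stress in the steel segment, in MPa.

σ ≈ 52 MPa (compressive)

If the supports were absent, the total length change would be Σ αᵢΔT Lᵢ = 10.7×10⁻⁶×148×525 + 11.6×10⁻⁶×148×850 = 2.291 mm.
The walls prevent any net length change, so an axial force P (same in every segment) develops. Compatibility: P · Σ Lᵢ/(AᵢEᵢ) = δ_free.
The series flexibility is Σ Lᵢ/(AᵢEᵢ) = 525/(975×30×10³) + 850/(2225×208×10³) = 1.979×10⁻⁵ mm/N.
P = 2.291 / 1.979×10⁻⁵ = 115800 N = 115.8 kN, compressive.
σ_{steel} = P / A = 115800 / 2225 = 52.03 MPa.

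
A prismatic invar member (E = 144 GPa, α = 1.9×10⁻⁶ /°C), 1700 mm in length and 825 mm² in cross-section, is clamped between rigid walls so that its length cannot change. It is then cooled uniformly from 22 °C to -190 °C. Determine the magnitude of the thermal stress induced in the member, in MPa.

With length fixed, the mechanical strain must cancel the thermal strain αΔT = 1.9×10⁻⁶ × 212 = 402.8×10⁻⁶.
The stress required to suppress this strain is σ = Eε = 144×10³ × 402.8×10⁻⁶ = 58 MPa, tensile since the member is trying to contract.

σ ≈ 58 MPa (tensile)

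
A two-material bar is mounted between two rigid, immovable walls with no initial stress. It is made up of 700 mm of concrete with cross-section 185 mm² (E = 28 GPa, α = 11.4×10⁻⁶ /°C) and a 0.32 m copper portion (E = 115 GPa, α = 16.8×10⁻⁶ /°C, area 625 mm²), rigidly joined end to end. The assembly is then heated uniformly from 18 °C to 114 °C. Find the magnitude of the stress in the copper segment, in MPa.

σ ≈ 14.7 MPa (compressive)

If the supports were absent, the total length change would be Σ αᵢΔT Lᵢ = 11.4×10⁻⁶×96×700 + 16.8×10⁻⁶×96×320 = 1.282 mm.
Since the ends are fixed, an axial force P builds up, equal in every segment, with P · Σ Lᵢ/(AᵢEᵢ) = δ_free.
The series flexibility is Σ Lᵢ/(AᵢEᵢ) = 700/(185×28×10³) + 320/(625×115×10³) = 0.0001396 mm/N.
P = 1.282 / 0.0001396 = 9185 N = 9.185 kN, compressive.
σ_{copper} = P / A = 9185 / 625 = 14.7 MPa.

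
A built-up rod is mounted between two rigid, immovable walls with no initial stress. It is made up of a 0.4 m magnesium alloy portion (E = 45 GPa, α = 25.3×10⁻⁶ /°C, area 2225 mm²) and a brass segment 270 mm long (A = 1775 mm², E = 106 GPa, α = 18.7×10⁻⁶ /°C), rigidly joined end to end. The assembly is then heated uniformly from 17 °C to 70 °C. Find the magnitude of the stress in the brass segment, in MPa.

σ ≈ 83.4 MPa (compressive)

If the supports were absent, the total length change would be Σ αᵢΔT Lᵢ = 25.3×10⁻⁶×53×400 + 18.7×10⁻⁶×53×270 = 0.804 mm.
Since the ends are fixed, an axial force P builds up, equal in every segment, with P · Σ Lᵢ/(AᵢEᵢ) = δ_free.
Σ Lᵢ/(AᵢEᵢ) = 400/(2225×45×10³) + 270/(1775×106×10³) = 5.43×10⁻⁶ mm/N.
So P = 0.804 / 5.43×10⁻⁶ = 148.1 kN, compressive.
σ_{brass} = P / A = 148100 / 1775 = 83.41 MPa.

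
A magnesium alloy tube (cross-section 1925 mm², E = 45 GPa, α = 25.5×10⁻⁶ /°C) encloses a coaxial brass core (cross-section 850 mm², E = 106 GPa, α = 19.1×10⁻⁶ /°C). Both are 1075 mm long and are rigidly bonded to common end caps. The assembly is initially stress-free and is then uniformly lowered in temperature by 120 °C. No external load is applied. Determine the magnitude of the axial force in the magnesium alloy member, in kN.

Equilibrium of a rigid end plate with no external load gives equal and opposite internal forces ±P in the two members. Since α_{magnesium alloy} > α_{brass}, cooling drives the magnesium alloy into tension and the brass into compression.
Equating the net (thermal + elastic) strains gives |α₁ − α₂|·ΔT = P·[1/(A₁E₁) + 1/(A₂E₂)].
|α₁ − α₂|·ΔT = 6.4×10⁻⁶ × 120 = 0.000768.
1/(A₁E₁) + 1/(A₂E₂) = 1/(1925×45×10³) + 1/(850×106×10³) = 2.264×10⁻⁸ N⁻¹.
So P = 0.000768 / 2.264×10⁻⁸ = 33.92 kN.

P ≈ 33.9 kN (tensile in the magnesium alloy)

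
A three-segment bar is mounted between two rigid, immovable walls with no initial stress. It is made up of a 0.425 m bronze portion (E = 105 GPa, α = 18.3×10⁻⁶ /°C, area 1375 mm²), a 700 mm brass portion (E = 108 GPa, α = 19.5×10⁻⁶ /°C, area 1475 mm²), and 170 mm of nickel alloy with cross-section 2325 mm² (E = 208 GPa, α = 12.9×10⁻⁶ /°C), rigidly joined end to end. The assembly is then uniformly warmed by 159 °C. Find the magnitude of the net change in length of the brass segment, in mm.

|ΔL| ≈ 0.0241 mm

If the supports were absent, the total length change would be Σ αᵢΔT Lᵢ = 18.3×10⁻⁶×159×425 + 19.5×10⁻⁶×159×700 + 12.9×10⁻⁶×159×170 = 3.756 mm.
The rigid supports impose zero overall length change; the single axial force P common to all segments must satisfy P Σ Lᵢ/(AᵢEᵢ) = δ_free.
Σ Lᵢ/(AᵢEᵢ) = 425/(1375×105×10³) + 700/(1475×108×10³) + 170/(2325×208×10³) = 7.689×10⁻⁶ mm/N.
P = 3.756 / 7.689×10⁻⁶ = 488400 N = 488.4 kN, compressive.
For the brass segment, free thermal change = 19.5×10⁻⁶×159×700 = 2.17 mm and elastic change from P = 488400×700/(1475×108×10³) = 2.146 mm; these oppose, so the net change is 0.0241 mm (segment lengthens).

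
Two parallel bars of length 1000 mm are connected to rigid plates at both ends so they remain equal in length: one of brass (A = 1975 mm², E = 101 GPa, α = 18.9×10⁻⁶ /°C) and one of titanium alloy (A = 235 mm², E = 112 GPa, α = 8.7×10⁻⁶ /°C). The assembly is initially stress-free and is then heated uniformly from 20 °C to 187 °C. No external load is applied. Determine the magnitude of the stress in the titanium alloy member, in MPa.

σ ≈ 169 MPa (tensile)

Equilibrium of a rigid end plate with no external load gives equal and opposite internal forces ±P in the two members. Since α_{brass} > α_{titanium alloy}, heating drives the brass into compression and the titanium alloy into tension.
Equating the net (thermal + elastic) strains gives |α₁ − α₂|·ΔT = P·[1/(A₁E₁) + 1/(A₂E₂)].
|α₁ − α₂|·ΔT = 10.2×10⁻⁶ × 167 = 0.001703.
1/(A₁E₁) + 1/(A₂E₂) = 1/(1975×101×10³) + 1/(235×112×10³) = 4.301×10⁻⁸ N⁻¹.
P = 0.001703 / 4.301×10⁻⁸ = 39610 N = 39.61 kN.
σ_{titanium alloy} = P/A₂ = 39610/235 = 168.5 MPa, tensile.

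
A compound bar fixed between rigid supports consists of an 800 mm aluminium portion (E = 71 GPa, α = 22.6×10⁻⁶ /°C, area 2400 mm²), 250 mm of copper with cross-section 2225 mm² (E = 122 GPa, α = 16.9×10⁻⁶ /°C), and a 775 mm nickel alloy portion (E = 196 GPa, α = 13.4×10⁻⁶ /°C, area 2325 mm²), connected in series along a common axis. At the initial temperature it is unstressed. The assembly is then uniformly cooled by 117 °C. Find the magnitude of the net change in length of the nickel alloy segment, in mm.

|ΔL| ≈ 0.326 mm

Free thermal contraction of the whole bar: Σ αᵢΔT Lᵢ = 22.6×10⁻⁶×117×800 + 16.9×10⁻⁶×117×250 + 13.4×10⁻⁶×117×775 = 3.825 mm.
The rigid supports impose zero overall length change; the single axial force P common to all segments must satisfy P Σ Lᵢ/(AᵢEᵢ) = δ_free.
Σ Lᵢ/(AᵢEᵢ) = 800/(2400×71×10³) + 250/(2225×122×10³) + 775/(2325×196×10³) = 7.316×10⁻⁶ mm/N.
So P = 3.825 / 7.316×10⁻⁶ = 522.8 kN, tensile.
For the nickel alloy segment, free thermal change = 13.4×10⁻⁶×117×775 = 1.215 mm and elastic change from P = 522800×775/(2325×196×10³) = 0.889 mm; these oppose, so the net change is 0.326 mm (segment shortens).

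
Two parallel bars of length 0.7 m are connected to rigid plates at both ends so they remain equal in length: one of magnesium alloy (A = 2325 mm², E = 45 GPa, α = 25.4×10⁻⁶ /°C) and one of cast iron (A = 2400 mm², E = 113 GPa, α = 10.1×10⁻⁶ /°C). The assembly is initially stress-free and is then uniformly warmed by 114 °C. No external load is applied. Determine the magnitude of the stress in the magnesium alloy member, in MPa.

The magnesium alloy has the larger α, so on heating it would change length more than the cast iron if both were free. The rigid plates force a common final length, so the magnesium alloy is put into compression and the cast iron into tension, with equal and opposite forces P (no external load).
Equating the net (thermal + elastic) strains gives |α₁ − α₂|·ΔT = P·[1/(A₁E₁) + 1/(A₂E₂)].
|α₁ − α₂|·ΔT = 15.3×10⁻⁶ × 114 = 0.001744.
1/(A₁E₁) + 1/(A₂E₂) = 1/(2325×45×10³) + 1/(2400×113×10³) = 1.325×10⁻⁸ N⁻¹.
So P = 0.001744 / 1.325×10⁻⁸ = 131.7 kN.
σ_{magnesium alloy} = P/A₁ = 131700/2325 = 56.64 MPa, compressive.

σ ≈ 56.6 MPa (compressive)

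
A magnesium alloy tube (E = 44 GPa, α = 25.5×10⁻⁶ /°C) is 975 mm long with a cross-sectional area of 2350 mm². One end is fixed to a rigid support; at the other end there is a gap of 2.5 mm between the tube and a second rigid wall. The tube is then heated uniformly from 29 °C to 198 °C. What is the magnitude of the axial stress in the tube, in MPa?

Unrestrained expansion: δ_free = αΔT L = 25.5×10⁻⁶ × 169 × 975 = 4.202 mm.
This exceeds the 2.5 mm gap, so the wall pushes back. The portion of expansion that must be recovered elastically is δ_free − gap = 4.202 − 2.5 = 1.702 mm.
Compatibility: PL/(AE) = 1.702 mm, so σ = P/A = E × (1.702/975) = 76.8 MPa.

σ ≈ 76.8 MPa (compressive)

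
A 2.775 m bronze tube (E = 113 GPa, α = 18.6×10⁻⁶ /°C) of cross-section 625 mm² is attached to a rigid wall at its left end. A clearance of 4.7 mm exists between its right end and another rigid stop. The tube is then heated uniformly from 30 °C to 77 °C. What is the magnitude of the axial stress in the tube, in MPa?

Unrestrained expansion: δ_free = αΔT L = 18.6×10⁻⁶ × 47 × 2775 = 2.426 mm.
Since δ_free = 2.43 mm is less than the 4.7 mm gap, the tube never touches the wall. No axial force develops.

σ ≈ 0 MPa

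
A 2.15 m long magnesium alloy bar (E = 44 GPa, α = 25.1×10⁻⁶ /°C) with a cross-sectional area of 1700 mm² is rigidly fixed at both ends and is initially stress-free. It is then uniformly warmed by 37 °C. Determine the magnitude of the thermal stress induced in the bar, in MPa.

The supports are rigid, so the total axial strain is zero. The restrained thermal strain is ε = αΔT = 25.1×10⁻⁶ × 37 = 928.7×10⁻⁶.
σ = EαΔT = 44×10³ × 25.1×10⁻⁶ × 37 = 40.86 MPa (compressive; the bar is trying to expand).

σ ≈ 40.9 MPa (compressive)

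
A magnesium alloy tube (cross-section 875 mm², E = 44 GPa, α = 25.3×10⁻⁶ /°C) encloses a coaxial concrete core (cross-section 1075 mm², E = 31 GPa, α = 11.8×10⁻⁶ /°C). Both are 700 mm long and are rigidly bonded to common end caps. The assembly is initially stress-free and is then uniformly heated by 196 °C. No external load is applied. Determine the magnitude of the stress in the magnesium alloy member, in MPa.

Equilibrium of a rigid end plate with no external load gives equal and opposite internal forces ±P in the two members. Since α_{magnesium alloy} > α_{concrete}, heating drives the magnesium alloy into compression and the concrete into tension.
Equating the net (thermal + elastic) strains gives |α₁ − α₂|·ΔT = P·[1/(A₁E₁) + 1/(A₂E₂)].
|α₁ − α₂|·ΔT = 13.5×10⁻⁶ × 196 = 0.002646.
1/(A₁E₁) + 1/(A₂E₂) = 1/(875×44×10³) + 1/(1075×31×10³) = 5.598×10⁻⁸ N⁻¹.
So P = 0.002646 / 5.598×10⁻⁸ = 47.27 kN.
σ_{magnesium alloy} = P/A₁ = 47270/875 = 54.02 MPa, compressive.

σ ≈ 54 MPa (compressive)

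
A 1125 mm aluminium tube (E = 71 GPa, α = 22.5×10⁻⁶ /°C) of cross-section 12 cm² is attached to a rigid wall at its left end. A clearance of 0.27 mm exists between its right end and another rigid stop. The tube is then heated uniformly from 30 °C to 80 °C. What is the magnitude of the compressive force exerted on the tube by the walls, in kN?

If the wall were absent the tube would grow by αΔT L = 22.5×10⁻⁶ × 50 × 1125 = 1.266 mm.
The gap closes (δ_free > 0.27 mm) and the wall then resists a further 1.266 − 0.27 = 0.9956 mm of expansion.
Compatibility: PL/(AE) = 0.9956 mm, so σ = P/A = E × (0.9956/1125) = 62.84 MPa.
Force on the wall = σA = 62.84 × 1200 mm² = 75.4 kN.

P ≈ 75.4 kN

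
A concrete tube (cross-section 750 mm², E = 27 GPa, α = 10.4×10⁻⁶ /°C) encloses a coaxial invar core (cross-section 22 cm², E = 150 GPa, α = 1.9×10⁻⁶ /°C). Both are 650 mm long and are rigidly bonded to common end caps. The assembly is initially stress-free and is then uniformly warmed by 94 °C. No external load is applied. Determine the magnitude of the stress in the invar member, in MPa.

σ ≈ 6.93 MPa (tensile)

The concrete has the larger α, so on heating it would change length more than the invar if both were free. The rigid plates force a common final length, so the concrete is put into compression and the invar into tension, with equal and opposite forces P (no external load).
Equating the net (thermal + elastic) strains gives |α₁ − α₂|·ΔT = P·[1/(A₁E₁) + 1/(A₂E₂)].
|α₁ − α₂|·ΔT = 8.5×10⁻⁶ × 94 = 0.000799.
1/(A₁E₁) + 1/(A₂E₂) = 1/(750×27×10³) + 1/(2200×150×10³) = 5.241×10⁻⁸ N⁻¹.
P = 0.000799 / 5.241×10⁻⁸ = 15240 N = 15.24 kN.
σ_{invar} = P/A₂ = 15240/2200 = 6.929 MPa, tensile.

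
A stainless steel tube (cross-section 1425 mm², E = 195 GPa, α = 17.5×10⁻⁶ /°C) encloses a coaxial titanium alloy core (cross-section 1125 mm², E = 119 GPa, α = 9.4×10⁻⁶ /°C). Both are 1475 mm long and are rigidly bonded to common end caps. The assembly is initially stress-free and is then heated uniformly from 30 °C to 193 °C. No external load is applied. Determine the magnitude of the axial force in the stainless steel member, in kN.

P ≈ 119 kN (compressive in the stainless steel)

The stainless steel has the larger α, so on heating it would change length more than the titanium alloy if both were free. The rigid plates force a common final length, so the stainless steel is put into compression and the titanium alloy into tension, with equal and opposite forces P (no external load).
Compatibility of the two members (thermal + elastic change equal): (α₁ − α₂)ΔT = P·[1/(A₁E₁) + 1/(A₂E₂)].
|α₁ − α₂|·ΔT = 8.1×10⁻⁶ × 163 = 0.00132.
1/(A₁E₁) + 1/(A₂E₂) = 1/(1425×195×10³) + 1/(1125×119×10³) = 1.107×10⁻⁸ N⁻¹.
So P = 0.00132 / 1.107×10⁻⁸ = 119.3 kN.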